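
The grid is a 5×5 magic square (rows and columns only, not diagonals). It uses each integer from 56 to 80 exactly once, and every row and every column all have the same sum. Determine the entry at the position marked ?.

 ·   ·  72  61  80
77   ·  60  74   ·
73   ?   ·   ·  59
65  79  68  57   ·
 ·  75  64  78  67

62

The entries are 56 through 80, which sum to 1700, so each line sums to 1700/5 = 340.
Row 4: 65 + 79 + 68 + 57 + ? = 340, so (4,5) = 71.
The remaining cell in row 5 is (5,1) = 340 − 284 = 56.
The remaining cell in column 1 is (1,1) = 340 − 271 = 69.
Column 3 needs 340; the known cells sum to 264, so (3,3) = 76.
Using column 4: 61 + 74 + 57 + 78 + ? → (3,4) = 340 − 270 = 70.
The remaining cell in column 5 is (2,5) = 340 − 277 = 63.
Row 1 must total 340; the given cells sum to 282, so (1,2) = 58.
Using row 2: 77 + 60 + 74 + 63 + ? → (2,2) = 340 − 274 = 66.
Using row 3: 73 + 76 + 70 + 59 + ? → (3,2) = 340 − 278 = 62.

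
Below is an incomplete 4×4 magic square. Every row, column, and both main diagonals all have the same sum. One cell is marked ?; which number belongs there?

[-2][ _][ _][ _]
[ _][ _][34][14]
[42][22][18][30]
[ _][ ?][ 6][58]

Row 3 is complete and sums to 112; that is the magic constant.
Column 3: 34 + 18 + 6 + ? = 112, so (1,3) = 54.
From column 4, 112 − (14 + 30 + 58) gives (1,4) = 10.
Main diagonal must total 112; the given cells sum to 74, so (2,2) = 38.
Anti-diagonal needs 112; the known cells sum to 66, so (4,1) = 46.
The remaining cell in row 1 is (1,2) = 112 − 62 = 50.
The remaining cell in row 2 is (2,1) = 112 − 86 = 26.
Using row 4: 46 + 6 + 58 + ? → (4,2) = 112 − 110 = 2.

2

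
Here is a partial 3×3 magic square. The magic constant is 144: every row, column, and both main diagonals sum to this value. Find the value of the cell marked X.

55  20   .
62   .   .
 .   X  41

Row 1 needs 144; the known cells sum to 75, so (1,3) = 69.
Using column 1: 55 + 62 + ? → (3,1) = 144 − 117 = 27.
Column 3 must total 144; the given cells sum to 110, so (2,3) = 34.
Using main diagonal: 55 + 41 + ? → (2,2) = 144 − 96 = 48.
From row 3, 144 − (27 + 41) gives (3,2) = 76.

76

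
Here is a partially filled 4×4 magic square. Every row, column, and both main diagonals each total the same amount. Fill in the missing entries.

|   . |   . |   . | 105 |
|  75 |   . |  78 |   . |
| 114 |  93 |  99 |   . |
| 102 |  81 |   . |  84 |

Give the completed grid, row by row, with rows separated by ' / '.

87 96 90 105 / 75 108 78 117 / 114 93 99 72 / 102 81 111 84

Anti-diagonal is already complete: 105 + 78 + 93 + 102 = 378, so that is the magic constant.
Using row 3: 114 + 93 + 99 + ? → (3,4) = 378 − 306 = 72.
Row 4: 102 + 81 + 84 + ? = 378, so (4,3) = 111.
The remaining cell in column 1 is (1,1) = 378 − 291 = 87.
Using column 3: 78 + 99 + 111 + ? → (1,3) = 378 − 288 = 90.
Column 4 needs 378; the known cells sum to 261, so (2,4) = 117.
The remaining cell in main diagonal is (2,2) = 378 − 270 = 108.
Using row 1: 87 + 90 + 105 + ? → (1,2) = 378 − 282 = 96.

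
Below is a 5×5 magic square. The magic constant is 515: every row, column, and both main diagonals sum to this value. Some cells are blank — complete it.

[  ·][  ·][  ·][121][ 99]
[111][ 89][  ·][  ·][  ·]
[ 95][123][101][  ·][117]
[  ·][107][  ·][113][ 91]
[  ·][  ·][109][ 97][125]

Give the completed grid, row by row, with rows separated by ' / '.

87 115 93 121 99 / 111 89 127 105 83 / 95 123 101 79 117 / 119 107 85 113 91 / 103 81 109 97 125

Using row 3: 95 + 123 + 101 + 117 + ? → (3,4) = 515 − 436 = 79.
Using column 4: 121 + 79 + 113 + 97 + ? → (2,4) = 515 − 410 = 105.
The remaining cell in column 5 is (2,5) = 515 − 432 = 83.
Using main diagonal: 89 + 101 + 113 + 125 + ? → (1,1) = 515 − 428 = 87.
Using anti-diagonal: 99 + 105 + 101 + 107 + ? → (5,1) = 515 − 412 = 103.
Row 2 must total 515; the given cells sum to 388, so (2,3) = 127.
Using row 5: 103 + 109 + 97 + 125 + ? → (5,2) = 515 − 434 = 81.
From column 1, 515 − (87 + 111 + 95 + 103) gives (4,1) = 119.
From column 2, 515 − (89 + 123 + 107 + 81) gives (1,2) = 115.
The remaining cell in row 1 is (1,3) = 515 − 422 = 93.
Row 4: 119 + 107 + 113 + 91 + ? = 515, so (4,3) = 85.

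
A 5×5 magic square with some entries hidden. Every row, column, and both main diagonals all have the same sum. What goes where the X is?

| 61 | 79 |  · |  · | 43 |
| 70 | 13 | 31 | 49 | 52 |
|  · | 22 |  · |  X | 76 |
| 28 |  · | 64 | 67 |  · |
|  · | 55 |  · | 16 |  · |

58

Row 2 is complete and sums to 215; that is the magic constant.
The remaining cell in column 2 is (4,2) = 215 − 169 = 46.
Using row 4: 28 + 46 + 64 + 67 + ? → (4,5) = 215 − 205 = 10.
Column 5 must total 215; the given cells sum to 181, so (5,5) = 34.
Main diagonal needs 215; the known cells sum to 175, so (3,3) = 40.
The remaining cell in anti-diagonal is (5,1) = 215 − 178 = 37.
Row 5 must total 215; the given cells sum to 142, so (5,3) = 73.
Using column 1: 61 + 70 + 28 + 37 + ? → (3,1) = 215 − 196 = 19.
From column 3, 215 − (31 + 40 + 64 + 73) gives (1,3) = 7.
From row 1, 215 − (61 + 79 + 7 + 43) gives (1,4) = 25.
Row 3: 19 + 22 + 40 + 76 + ? = 215, so (3,4) = 58.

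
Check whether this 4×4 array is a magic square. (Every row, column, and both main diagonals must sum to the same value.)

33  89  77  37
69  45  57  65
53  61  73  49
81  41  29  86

No — column 4 sums to 237 but row 3 sums to 236.

Row 1: 33 + 89 + 77 + 37 = 236.
Row 2: 69 + 45 + 57 + 65 = 236.
Row 3: 53 + 61 + 73 + 49 = 236.
Row 4: 81 + 41 + 29 + 86 = 237.
Column 1: 33 + 69 + 53 + 81 = 236.
Column 2: 89 + 45 + 61 + 41 = 236.
Column 3: 77 + 57 + 73 + 29 = 236.
Column 4: 37 + 65 + 49 + 86 = 237.
Main diagonal: 33 + 45 + 73 + 86 = 237.
Anti-diagonal: 37 + 57 + 61 + 81 = 236.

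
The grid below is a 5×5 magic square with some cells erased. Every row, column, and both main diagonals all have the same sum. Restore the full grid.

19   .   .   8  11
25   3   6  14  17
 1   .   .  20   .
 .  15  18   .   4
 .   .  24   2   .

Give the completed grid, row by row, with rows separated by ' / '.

19 22 5 8 11 / 25 3 6 14 17 / 1 9 12 20 23 / 7 15 18 21 4 / 13 16 24 2 10

Row 2 is already complete: 25 + 3 + 6 + 14 + 17 = 65, so that is the magic constant.
Column 4 must total 65; the given cells sum to 44, so (4,4) = 21.
Row 4 must total 65; the given cells sum to 58, so (4,1) = 7.
Column 1 needs 65; the known cells sum to 52, so (5,1) = 13.
Using anti-diagonal: 11 + 14 + 15 + 13 + ? → (3,3) = 65 − 53 = 12.
The remaining cell in column 3 is (1,3) = 65 − 60 = 5.
Using main diagonal: 19 + 3 + 12 + 21 + ? → (5,5) = 65 − 55 = 10.
Using row 1: 19 + 5 + 8 + 11 + ? → (1,2) = 65 − 43 = 22.
Row 5 needs 65; the known cells sum to 49, so (5,2) = 16.
Column 2 must total 65; the given cells sum to 56, so (3,2) = 9.
Column 5: 11 + 17 + 4 + 10 + ? = 65, so (3,5) = 23.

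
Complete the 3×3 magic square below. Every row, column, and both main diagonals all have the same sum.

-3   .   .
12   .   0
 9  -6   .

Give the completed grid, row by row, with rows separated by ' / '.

Column 1 is already complete: -3 + 12 + 9 = 18, so that is the magic constant.
Row 2 needs 18; the known cells sum to 12, so (2,2) = 6.
The remaining cell in row 3 is (3,3) = 18 − 3 = 15.
Column 2: 6 + (-6) + ? = 18, so (1,2) = 18.
The remaining cell in column 3 is (1,3) = 18 − 15 = 3.

-3 18 3 / 12 6 0 / 9 -6 15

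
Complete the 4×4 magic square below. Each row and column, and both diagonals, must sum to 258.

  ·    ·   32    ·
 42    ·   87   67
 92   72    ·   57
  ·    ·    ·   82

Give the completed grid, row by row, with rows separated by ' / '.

From row 2, 258 − (42 + 87 + 67) gives (2,2) = 62.
The remaining cell in row 3 is (3,3) = 258 − 221 = 37.
Column 3 needs 258; the known cells sum to 156, so (4,3) = 102.
Column 4: 67 + 57 + 82 + ? = 258, so (1,4) = 52.
Main diagonal: 62 + 37 + 82 + ? = 258, so (1,1) = 77.
Anti-diagonal must total 258; the given cells sum to 211, so (4,1) = 47.
The remaining cell in row 1 is (1,2) = 258 − 161 = 97.
From row 4, 258 − (47 + 102 + 82) gives (4,2) = 27.

77 97 32 52 / 42 62 87 67 / 92 72 37 57 / 47 27 102 82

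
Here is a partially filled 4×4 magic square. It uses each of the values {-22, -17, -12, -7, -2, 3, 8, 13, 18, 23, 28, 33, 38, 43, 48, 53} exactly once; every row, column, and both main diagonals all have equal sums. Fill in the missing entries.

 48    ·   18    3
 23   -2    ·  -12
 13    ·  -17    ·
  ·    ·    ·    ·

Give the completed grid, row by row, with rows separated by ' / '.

The 16 entries sum to 248, so each line sums to 248/4 = 62.
Row 1: 48 + 18 + 3 + ? = 62, so (1,2) = -7.
From row 2, 62 − (23 + (-2) + (-12)) gives (2,3) = 53.
Column 1: 48 + 23 + 13 + ? = 62, so (4,1) = -22.
Column 3 must total 62; the given cells sum to 54, so (4,3) = 8.
Main diagonal needs 62; the known cells sum to 29, so (4,4) = 33.
From anti-diagonal, 62 − (3 + 53 + (-22)) gives (3,2) = 28.
Row 3 needs 62; the known cells sum to 24, so (3,4) = 38.
Row 4: -22 + 8 + 33 + ? = 62, so (4,2) = 43.

48 -7 18 3 / 23 -2 53 -12 / 13 28 -17 38 / -22 43 8 33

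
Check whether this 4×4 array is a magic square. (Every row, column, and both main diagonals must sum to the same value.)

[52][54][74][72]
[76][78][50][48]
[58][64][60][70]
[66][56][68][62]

Row 1: 52 + 54 + 74 + 72 = 252.
Row 2: 76 + 78 + 50 + 48 = 252.
Row 3: 58 + 64 + 60 + 70 = 252.
Row 4: 66 + 56 + 68 + 62 = 252.
Column 1: 52 + 76 + 58 + 66 = 252.
Column 2: 54 + 78 + 64 + 56 = 252.
Column 3: 74 + 50 + 60 + 68 = 252.
Column 4: 72 + 48 + 70 + 62 = 252.
Main diagonal: 52 + 78 + 60 + 62 = 252.
Anti-diagonal: 72 + 50 + 64 + 66 = 252.
All lines sum to 252.

Yes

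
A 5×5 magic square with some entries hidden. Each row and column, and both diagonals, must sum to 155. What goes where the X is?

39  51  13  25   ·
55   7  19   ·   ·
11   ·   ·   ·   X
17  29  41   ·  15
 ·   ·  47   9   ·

Row 1: 39 + 51 + 13 + 25 + ? = 155, so (1,5) = 27.
Row 4 needs 155; the known cells sum to 102, so (4,4) = 53.
From column 1, 155 − (39 + 55 + 11 + 17) gives (5,1) = 33.
Column 3 needs 155; the known cells sum to 120, so (3,3) = 35.
The remaining cell in main diagonal is (5,5) = 155 − 134 = 21.
Anti-diagonal: 27 + 35 + 29 + 33 + ? = 155, so (2,4) = 31.
The remaining cell in row 2 is (2,5) = 155 − 112 = 43.
Using row 5: 33 + 47 + 9 + 21 + ? → (5,2) = 155 − 110 = 45.
Column 2: 51 + 7 + 29 + 45 + ? = 155, so (3,2) = 23.
From column 4, 155 − (25 + 31 + 53 + 9) gives (3,4) = 37.
Column 5: 27 + 43 + 15 + 21 + ? = 155, so (3,5) = 49.

49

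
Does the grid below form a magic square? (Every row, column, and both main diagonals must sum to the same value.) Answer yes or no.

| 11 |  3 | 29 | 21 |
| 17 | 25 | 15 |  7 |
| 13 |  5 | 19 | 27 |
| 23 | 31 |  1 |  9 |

Row 1: 11 + 3 + 29 + 21 = 64.
Row 2: 17 + 25 + 15 + 7 = 64.
Row 3: 13 + 5 + 19 + 27 = 64.
Row 4: 23 + 31 + 1 + 9 = 64.
Column 1: 11 + 17 + 13 + 23 = 64.
Column 2: 3 + 25 + 5 + 31 = 64.
Column 3: 29 + 15 + 19 + 1 = 64.
Column 4: 21 + 7 + 27 + 9 = 64.
Main diagonal: 11 + 25 + 19 + 9 = 64.
Anti-diagonal: 21 + 15 + 5 + 23 = 64.
All lines sum to 64.

Yes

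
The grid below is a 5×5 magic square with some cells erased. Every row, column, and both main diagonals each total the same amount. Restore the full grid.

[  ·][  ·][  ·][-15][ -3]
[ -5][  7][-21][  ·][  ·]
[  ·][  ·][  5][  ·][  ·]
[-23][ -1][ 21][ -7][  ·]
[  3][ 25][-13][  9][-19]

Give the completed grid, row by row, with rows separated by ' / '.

19 -9 13 -15 -3 / -5 7 -21 1 23 / 11 -17 5 17 -11 / -23 -1 21 -7 15 / 3 25 -13 9 -19

Row 5 is already complete: 3 + 25 + -13 + 9 + -19 = 5, so that is the magic constant.
Row 4: -23 + (-1) + 21 + (-7) + ? = 5, so (4,5) = 15.
Using column 3: -21 + 5 + 21 + (-13) + ? → (1,3) = 5 − (-8) = 13.
Main diagonal must total 5; the given cells sum to -14, so (1,1) = 19.
Anti-diagonal needs 5; the known cells sum to 4, so (2,4) = 1.
Using row 1: 19 + 13 + (-15) + (-3) + ? → (1,2) = 5 − 14 = -9.
Using row 2: -5 + 7 + (-21) + 1 + ? → (2,5) = 5 − (-18) = 23.
Column 1: 19 + (-5) + (-23) + 3 + ? = 5, so (3,1) = 11.
Column 2 must total 5; the given cells sum to 22, so (3,2) = -17.
The remaining cell in column 4 is (3,4) = 5 − (-12) = 17.
Column 5 needs 5; the known cells sum to 16, so (3,5) = -11.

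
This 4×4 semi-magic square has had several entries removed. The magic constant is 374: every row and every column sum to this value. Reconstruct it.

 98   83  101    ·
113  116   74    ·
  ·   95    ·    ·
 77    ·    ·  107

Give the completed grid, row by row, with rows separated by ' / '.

98 83 101 92 / 113 116 74 71 / 86 95 89 104 / 77 80 110 107

Row 1: 98 + 83 + 101 + ? = 374, so (1,4) = 92.
Using row 2: 113 + 116 + 74 + ? → (2,4) = 374 − 303 = 71.
Column 1 must total 374; the given cells sum to 288, so (3,1) = 86.
The remaining cell in column 2 is (4,2) = 374 − 294 = 80.
Column 4 must total 374; the given cells sum to 270, so (3,4) = 104.
From row 3, 374 − (86 + 95 + 104) gives (3,3) = 89.
The remaining cell in row 4 is (4,3) = 374 − 264 = 110.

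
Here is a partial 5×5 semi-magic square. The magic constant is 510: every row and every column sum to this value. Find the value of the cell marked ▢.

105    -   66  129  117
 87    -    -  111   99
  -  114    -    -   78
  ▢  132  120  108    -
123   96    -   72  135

69

Row 1 must total 510; the given cells sum to 417, so (1,2) = 93.
Using row 5: 123 + 96 + 72 + 135 + ? → (5,3) = 510 − 426 = 84.
Column 2: 93 + 114 + 132 + 96 + ? = 510, so (2,2) = 75.
The remaining cell in column 4 is (3,4) = 510 − 420 = 90.
Column 5 needs 510; the known cells sum to 429, so (4,5) = 81.
Row 2 needs 510; the known cells sum to 372, so (2,3) = 138.
The remaining cell in row 4 is (4,1) = 510 − 441 = 69.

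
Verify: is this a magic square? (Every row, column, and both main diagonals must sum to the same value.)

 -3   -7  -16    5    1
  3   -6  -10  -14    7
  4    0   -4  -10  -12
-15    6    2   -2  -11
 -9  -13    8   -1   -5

No — row 3 sums to -22 but column 3 sums to -20.

Row 1: -3 + (-7) + (-16) + 5 + 1 = -20.
Row 2: 3 + (-6) + (-10) + (-14) + 7 = -20.
Row 3: 4 + 0 + (-4) + (-10) + (-12) = -22.
Row 4: -15 + 6 + 2 + (-2) + (-11) = -20.
Row 5: -9 + (-13) + 8 + (-1) + (-5) = -20.
Column 1: -3 + 3 + 4 + (-15) + (-9) = -20.
Column 2: -7 + (-6) + 0 + 6 + (-13) = -20.
Column 3: -16 + (-10) + (-4) + 2 + 8 = -20.
Column 4: 5 + (-14) + (-10) + (-2) + (-1) = -22.
Column 5: 1 + 7 + (-12) + (-11) + (-5) = -20.
Main diagonal: -3 + (-6) + (-4) + (-2) + (-5) = -20.
Anti-diagonal: 1 + (-14) + (-4) + 6 + (-9) = -20.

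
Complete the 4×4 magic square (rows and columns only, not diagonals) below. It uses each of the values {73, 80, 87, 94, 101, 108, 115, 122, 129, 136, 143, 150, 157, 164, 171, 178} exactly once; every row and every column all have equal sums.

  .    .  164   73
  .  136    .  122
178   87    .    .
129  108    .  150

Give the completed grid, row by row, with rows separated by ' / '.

94 171 164 73 / 101 136 143 122 / 178 87 80 157 / 129 108 115 150

The 16 entries sum to 2008, so each line sums to 2008/4 = 502.
Row 4 needs 502; the known cells sum to 387, so (4,3) = 115.
Column 2 must total 502; the given cells sum to 331, so (1,2) = 171.
Column 4 needs 502; the known cells sum to 345, so (3,4) = 157.
From row 1, 502 − (171 + 164 + 73) gives (1,1) = 94.
The remaining cell in row 3 is (3,3) = 502 − 422 = 80.
From column 1, 502 − (94 + 178 + 129) gives (2,1) = 101.
Using column 3: 164 + 80 + 115 + ? → (2,3) = 502 − 359 = 143.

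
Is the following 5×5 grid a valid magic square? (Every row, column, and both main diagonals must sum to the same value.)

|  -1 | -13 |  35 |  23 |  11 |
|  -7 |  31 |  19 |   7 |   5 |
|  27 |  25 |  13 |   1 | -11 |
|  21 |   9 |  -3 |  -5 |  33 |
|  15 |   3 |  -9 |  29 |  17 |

Row 1: -1 + (-13) + 35 + 23 + 11 = 55.
Row 2: -7 + 31 + 19 + 7 + 5 = 55.
Row 3: 27 + 25 + 13 + 1 + (-11) = 55.
Row 4: 21 + 9 + (-3) + (-5) + 33 = 55.
Row 5: 15 + 3 + (-9) + 29 + 17 = 55.
Column 1: -1 + (-7) + 27 + 21 + 15 = 55.
Column 2: -13 + 31 + 25 + 9 + 3 = 55.
Column 3: 35 + 19 + 13 + (-3) + (-9) = 55.
Column 4: 23 + 7 + 1 + (-5) + 29 = 55.
Column 5: 11 + 5 + (-11) + 33 + 17 = 55.
Main diagonal: -1 + 31 + 13 + (-5) + 17 = 55.
Anti-diagonal: 11 + 7 + 13 + 9 + 15 = 55.
All lines sum to 55.

Yes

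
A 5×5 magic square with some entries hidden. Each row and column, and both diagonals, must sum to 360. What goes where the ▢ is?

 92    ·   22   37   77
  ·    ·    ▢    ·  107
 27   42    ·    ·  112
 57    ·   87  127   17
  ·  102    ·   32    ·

From row 1, 360 − (92 + 22 + 37 + 77) gives (1,2) = 132.
Row 4 needs 360; the known cells sum to 288, so (4,2) = 72.
Column 2: 132 + 42 + 72 + 102 + ? = 360, so (2,2) = 12.
Column 5 needs 360; the known cells sum to 313, so (5,5) = 47.
Main diagonal needs 360; the known cells sum to 278, so (3,3) = 82.
The remaining cell in row 3 is (3,4) = 360 − 263 = 97.
Column 4 must total 360; the given cells sum to 293, so (2,4) = 67.
Anti-diagonal must total 360; the given cells sum to 298, so (5,1) = 62.
The remaining cell in row 5 is (5,3) = 360 − 243 = 117.
Column 1 needs 360; the known cells sum to 238, so (2,1) = 122.
From column 3, 360 − (22 + 82 + 87 + 117) gives (2,3) = 52.

52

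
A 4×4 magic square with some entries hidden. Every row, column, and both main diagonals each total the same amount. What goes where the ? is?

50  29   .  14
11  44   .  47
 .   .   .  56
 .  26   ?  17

Column 4 is complete and sums to 134; that is the magic constant.
Row 1 needs 134; the known cells sum to 93, so (1,3) = 41.
Row 2 must total 134; the given cells sum to 102, so (2,3) = 32.
From column 2, 134 − (29 + 44 + 26) gives (3,2) = 35.
Main diagonal needs 134; the known cells sum to 111, so (3,3) = 23.
Anti-diagonal needs 134; the known cells sum to 81, so (4,1) = 53.
Row 3 needs 134; the known cells sum to 114, so (3,1) = 20.
Row 4: 53 + 26 + 17 + ? = 134, so (4,3) = 38.

38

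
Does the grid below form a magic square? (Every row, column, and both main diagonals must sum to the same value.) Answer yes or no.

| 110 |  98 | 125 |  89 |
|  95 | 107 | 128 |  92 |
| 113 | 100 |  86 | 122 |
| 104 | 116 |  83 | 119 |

No — row 3 sums to 421 but main diagonal sums to 422.

Row 1: 110 + 98 + 125 + 89 = 422.
Row 2: 95 + 107 + 128 + 92 = 422.
Row 3: 113 + 100 + 86 + 122 = 421.
Row 4: 104 + 116 + 83 + 119 = 422.
Column 1: 110 + 95 + 113 + 104 = 422.
Column 2: 98 + 107 + 100 + 116 = 421.
Column 3: 125 + 128 + 86 + 83 = 422.
Column 4: 89 + 92 + 122 + 119 = 422.
Main diagonal: 110 + 107 + 86 + 119 = 422.
Anti-diagonal: 89 + 128 + 100 + 104 = 421.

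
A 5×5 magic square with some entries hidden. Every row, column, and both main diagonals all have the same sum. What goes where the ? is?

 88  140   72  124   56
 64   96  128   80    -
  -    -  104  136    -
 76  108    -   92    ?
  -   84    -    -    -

144

Row 1 is complete and sums to 480; that is the magic constant.
Row 2 needs 480; the known cells sum to 368, so (2,5) = 112.
The remaining cell in column 2 is (3,2) = 480 − 428 = 52.
Column 4 needs 480; the known cells sum to 432, so (5,4) = 48.
Main diagonal must total 480; the given cells sum to 380, so (5,5) = 100.
Anti-diagonal needs 480; the known cells sum to 348, so (5,1) = 132.
From row 5, 480 − (132 + 84 + 48 + 100) gives (5,3) = 116.
The remaining cell in column 1 is (3,1) = 480 − 360 = 120.
From column 3, 480 − (72 + 128 + 104 + 116) gives (4,3) = 60.
From row 3, 480 − (120 + 52 + 104 + 136) gives (3,5) = 68.
From row 4, 480 − (76 + 108 + 60 + 92) gives (4,5) = 144.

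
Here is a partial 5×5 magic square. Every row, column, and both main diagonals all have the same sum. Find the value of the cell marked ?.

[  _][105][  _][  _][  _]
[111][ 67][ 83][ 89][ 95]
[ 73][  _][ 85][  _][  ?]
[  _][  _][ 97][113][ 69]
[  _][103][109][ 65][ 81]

107

Row 2 is complete and sums to 445; that is the magic constant.
From row 5, 445 − (103 + 109 + 65 + 81) gives (5,1) = 87.
From column 3, 445 − (83 + 85 + 97 + 109) gives (1,3) = 71.
Main diagonal must total 445; the given cells sum to 346, so (1,1) = 99.
Column 1 must total 445; the given cells sum to 370, so (4,1) = 75.
Row 4: 75 + 97 + 113 + 69 + ? = 445, so (4,2) = 91.
Column 2 needs 445; the known cells sum to 366, so (3,2) = 79.
Anti-diagonal: 89 + 85 + 91 + 87 + ? = 445, so (1,5) = 93.
Row 1 needs 445; the known cells sum to 368, so (1,4) = 77.
Column 4 needs 445; the known cells sum to 344, so (3,4) = 101.
From column 5, 445 − (93 + 95 + 69 + 81) gives (3,5) = 107.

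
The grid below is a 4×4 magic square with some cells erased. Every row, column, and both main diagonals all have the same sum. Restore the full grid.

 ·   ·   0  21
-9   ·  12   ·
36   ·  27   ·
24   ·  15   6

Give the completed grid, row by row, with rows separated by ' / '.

3 30 0 21 / -9 18 12 33 / 36 -3 27 -6 / 24 9 15 6

Column 3 is already complete: 0 + 12 + 27 + 15 = 54, so that is the magic constant.
Row 4 needs 54; the known cells sum to 45, so (4,2) = 9.
Column 1 must total 54; the given cells sum to 51, so (1,1) = 3.
Main diagonal needs 54; the known cells sum to 36, so (2,2) = 18.
Anti-diagonal must total 54; the given cells sum to 57, so (3,2) = -3.
From row 1, 54 − (3 + 0 + 21) gives (1,2) = 30.
From row 2, 54 − (-9 + 18 + 12) gives (2,4) = 33.
From row 3, 54 − (36 + (-3) + 27) gives (3,4) = -6.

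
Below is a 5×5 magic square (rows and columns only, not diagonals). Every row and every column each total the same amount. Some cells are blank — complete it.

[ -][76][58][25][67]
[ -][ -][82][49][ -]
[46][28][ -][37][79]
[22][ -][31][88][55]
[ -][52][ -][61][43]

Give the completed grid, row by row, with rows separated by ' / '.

Column 4 is already complete: 25 + 49 + 37 + 88 + 61 = 260, so that is the magic constant.
From row 1, 260 − (76 + 58 + 25 + 67) gives (1,1) = 34.
Row 3 must total 260; the given cells sum to 190, so (3,3) = 70.
The remaining cell in row 4 is (4,2) = 260 − 196 = 64.
Column 2 needs 260; the known cells sum to 220, so (2,2) = 40.
Column 3 must total 260; the given cells sum to 241, so (5,3) = 19.
Column 5: 67 + 79 + 55 + 43 + ? = 260, so (2,5) = 16.
The remaining cell in row 2 is (2,1) = 260 − 187 = 73.
From row 5, 260 − (52 + 19 + 61 + 43) gives (5,1) = 85.

34 76 58 25 67 / 73 40 82 49 16 / 46 28 70 37 79 / 22 64 31 88 55 / 85 52 19 61 43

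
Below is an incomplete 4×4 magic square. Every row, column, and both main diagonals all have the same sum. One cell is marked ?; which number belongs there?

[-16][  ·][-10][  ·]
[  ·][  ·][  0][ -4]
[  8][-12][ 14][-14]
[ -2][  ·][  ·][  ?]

4

Row 3 is complete and sums to -4; that is the magic constant.
The remaining cell in column 1 is (2,1) = -4 − (-10) = 6.
The remaining cell in column 3 is (4,3) = -4 − 4 = -8.
Using anti-diagonal: 0 + (-12) + (-2) + ? → (1,4) = -4 − (-14) = 10.
Using row 1: -16 + (-10) + 10 + ? → (1,2) = -4 − (-16) = 12.
Row 2 must total -4; the given cells sum to 2, so (2,2) = -6.
Column 2 needs -4; the known cells sum to -6, so (4,2) = 2.
Using column 4: 10 + (-4) + (-14) + ? → (4,4) = -4 − (-8) = 4.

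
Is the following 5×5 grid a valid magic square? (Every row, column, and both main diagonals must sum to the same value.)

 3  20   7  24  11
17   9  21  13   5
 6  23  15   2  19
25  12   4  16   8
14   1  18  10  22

Row 1: 3 + 20 + 7 + 24 + 11 = 65.
Row 2: 17 + 9 + 21 + 13 + 5 = 65.
Row 3: 6 + 23 + 15 + 2 + 19 = 65.
Row 4: 25 + 12 + 4 + 16 + 8 = 65.
Row 5: 14 + 1 + 18 + 10 + 22 = 65.
Column 1: 3 + 17 + 6 + 25 + 14 = 65.
Column 2: 20 + 9 + 23 + 12 + 1 = 65.
Column 3: 7 + 21 + 15 + 4 + 18 = 65.
Column 4: 24 + 13 + 2 + 16 + 10 = 65.
Column 5: 11 + 5 + 19 + 8 + 22 = 65.
Main diagonal: 3 + 9 + 15 + 16 + 22 = 65.
Anti-diagonal: 11 + 13 + 15 + 12 + 14 = 65.
All lines sum to 65.

Yes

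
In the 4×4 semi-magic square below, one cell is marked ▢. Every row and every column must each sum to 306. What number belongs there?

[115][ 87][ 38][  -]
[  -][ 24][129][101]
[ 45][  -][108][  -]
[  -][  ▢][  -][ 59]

Row 1 needs 306; the known cells sum to 240, so (1,4) = 66.
Row 2 needs 306; the known cells sum to 254, so (2,1) = 52.
The remaining cell in column 1 is (4,1) = 306 − 212 = 94.
Column 3 needs 306; the known cells sum to 275, so (4,3) = 31.
Column 4 must total 306; the given cells sum to 226, so (3,4) = 80.
The remaining cell in row 3 is (3,2) = 306 − 233 = 73.
From row 4, 306 − (94 + 31 + 59) gives (4,2) = 122.

122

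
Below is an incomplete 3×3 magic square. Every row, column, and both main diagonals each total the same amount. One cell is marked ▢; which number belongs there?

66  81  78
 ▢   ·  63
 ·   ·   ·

Row 1 is complete and sums to 225; that is the magic constant.
Column 3: 78 + 63 + ? = 225, so (3,3) = 84.
Main diagonal must total 225; the given cells sum to 150, so (2,2) = 75.
Anti-diagonal must total 225; the given cells sum to 153, so (3,1) = 72.
Using row 2: 75 + 63 + ? → (2,1) = 225 − 138 = 87.

87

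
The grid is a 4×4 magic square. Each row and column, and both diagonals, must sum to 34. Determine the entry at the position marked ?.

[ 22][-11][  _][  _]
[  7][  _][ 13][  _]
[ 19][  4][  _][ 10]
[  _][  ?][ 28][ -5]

25

Row 3 needs 34; the known cells sum to 33, so (3,3) = 1.
Column 1 needs 34; the known cells sum to 48, so (4,1) = -14.
Column 3 needs 34; the known cells sum to 42, so (1,3) = -8.
Main diagonal must total 34; the given cells sum to 18, so (2,2) = 16.
Anti-diagonal needs 34; the known cells sum to 3, so (1,4) = 31.
Row 2: 7 + 16 + 13 + ? = 34, so (2,4) = -2.
Row 4 must total 34; the given cells sum to 9, so (4,2) = 25.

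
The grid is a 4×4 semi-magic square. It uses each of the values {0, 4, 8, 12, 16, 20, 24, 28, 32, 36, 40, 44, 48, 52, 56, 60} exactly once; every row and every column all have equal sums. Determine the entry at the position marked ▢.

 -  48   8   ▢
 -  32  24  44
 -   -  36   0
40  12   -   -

The 16 entries sum to 480, so each line sums to 480/4 = 120.
Row 2: 32 + 24 + 44 + ? = 120, so (2,1) = 20.
Column 2: 48 + 32 + 12 + ? = 120, so (3,2) = 28.
Column 3 must total 120; the given cells sum to 68, so (4,3) = 52.
Row 3 must total 120; the given cells sum to 64, so (3,1) = 56.
Using row 4: 40 + 12 + 52 + ? → (4,4) = 120 − 104 = 16.
The remaining cell in column 1 is (1,1) = 120 − 116 = 4.
Using column 4: 44 + 0 + 16 + ? → (1,4) = 120 − 60 = 60.

60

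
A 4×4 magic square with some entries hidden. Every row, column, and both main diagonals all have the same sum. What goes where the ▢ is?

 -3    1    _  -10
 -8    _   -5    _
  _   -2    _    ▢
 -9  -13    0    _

Anti-diagonal is complete and sums to -26; that is the magic constant.
The remaining cell in row 1 is (1,3) = -26 − (-12) = -14.
Row 4 needs -26; the known cells sum to -22, so (4,4) = -4.
From column 1, -26 − (-3 + (-8) + (-9)) gives (3,1) = -6.
Using column 2: 1 + (-2) + (-13) + ? → (2,2) = -26 − (-14) = -12.
Column 3 must total -26; the given cells sum to -19, so (3,3) = -7.
Using row 2: -8 + (-12) + (-5) + ? → (2,4) = -26 − (-25) = -1.
From row 3, -26 − (-6 + (-2) + (-7)) gives (3,4) = -11.

-11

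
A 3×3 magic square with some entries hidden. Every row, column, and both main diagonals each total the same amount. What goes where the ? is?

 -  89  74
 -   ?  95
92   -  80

83

Column 3 is complete and sums to 249; that is the magic constant.
From row 1, 249 − (89 + 74) gives (1,1) = 86.
From row 3, 249 − (92 + 80) gives (3,2) = 77.
Column 1 needs 249; the known cells sum to 178, so (2,1) = 71.
Column 2: 89 + 77 + ? = 249, so (2,2) = 83.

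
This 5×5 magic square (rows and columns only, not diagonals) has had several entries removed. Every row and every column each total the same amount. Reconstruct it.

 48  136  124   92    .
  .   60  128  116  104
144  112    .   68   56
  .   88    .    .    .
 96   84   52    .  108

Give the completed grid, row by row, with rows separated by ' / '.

48 136 124 92 80 / 72 60 128 116 104 / 144 112 100 68 56 / 120 88 76 64 132 / 96 84 52 140 108

Column 2 is already complete: 136 + 60 + 112 + 88 + 84 = 480, so that is the magic constant.
From row 1, 480 − (48 + 136 + 124 + 92) gives (1,5) = 80.
Using row 2: 60 + 128 + 116 + 104 + ? → (2,1) = 480 − 408 = 72.
Row 3 needs 480; the known cells sum to 380, so (3,3) = 100.
Using row 5: 96 + 84 + 52 + 108 + ? → (5,4) = 480 − 340 = 140.
The remaining cell in column 1 is (4,1) = 480 − 360 = 120.
Column 3 must total 480; the given cells sum to 404, so (4,3) = 76.
Column 4: 92 + 116 + 68 + 140 + ? = 480, so (4,4) = 64.
Column 5 must total 480; the given cells sum to 348, so (4,5) = 132.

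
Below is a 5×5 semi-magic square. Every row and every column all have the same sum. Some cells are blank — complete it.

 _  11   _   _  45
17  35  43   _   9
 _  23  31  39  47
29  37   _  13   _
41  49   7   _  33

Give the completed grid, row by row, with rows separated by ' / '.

53 11 19 27 45 / 17 35 43 51 9 / 15 23 31 39 47 / 29 37 55 13 21 / 41 49 7 25 33

Column 2 is already complete: 11 + 35 + 23 + 37 + 49 = 155, so that is the magic constant.
Row 2: 17 + 35 + 43 + 9 + ? = 155, so (2,4) = 51.
Row 3 needs 155; the known cells sum to 140, so (3,1) = 15.
Using row 5: 41 + 49 + 7 + 33 + ? → (5,4) = 155 − 130 = 25.
Column 1 needs 155; the known cells sum to 102, so (1,1) = 53.
The remaining cell in column 4 is (1,4) = 155 − 128 = 27.
The remaining cell in column 5 is (4,5) = 155 − 134 = 21.
Row 1 must total 155; the given cells sum to 136, so (1,3) = 19.
Row 4: 29 + 37 + 13 + 21 + ? = 155, so (4,3) = 55.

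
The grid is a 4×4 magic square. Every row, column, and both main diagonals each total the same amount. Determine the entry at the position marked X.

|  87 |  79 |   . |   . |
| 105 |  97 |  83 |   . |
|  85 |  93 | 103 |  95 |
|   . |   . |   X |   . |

Row 3 is complete and sums to 376; that is the magic constant.
Row 2 must total 376; the given cells sum to 285, so (2,4) = 91.
Column 1: 87 + 105 + 85 + ? = 376, so (4,1) = 99.
From column 2, 376 − (79 + 97 + 93) gives (4,2) = 107.
From main diagonal, 376 − (87 + 97 + 103) gives (4,4) = 89.
Anti-diagonal must total 376; the given cells sum to 275, so (1,4) = 101.
Using row 1: 87 + 79 + 101 + ? → (1,3) = 376 − 267 = 109.
Row 4: 99 + 107 + 89 + ? = 376, so (4,3) = 81.

81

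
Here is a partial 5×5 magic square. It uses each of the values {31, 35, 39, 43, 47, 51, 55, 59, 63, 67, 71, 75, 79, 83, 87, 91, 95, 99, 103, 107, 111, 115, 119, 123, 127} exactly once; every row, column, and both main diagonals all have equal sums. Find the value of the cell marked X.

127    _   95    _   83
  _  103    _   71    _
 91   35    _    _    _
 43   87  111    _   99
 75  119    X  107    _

The 25 entries sum to 1975, so each line sums to 1975/5 = 395.
Row 4 needs 395; the known cells sum to 340, so (4,4) = 55.
Column 1: 127 + 91 + 43 + 75 + ? = 395, so (2,1) = 59.
Column 2 needs 395; the known cells sum to 344, so (1,2) = 51.
Using anti-diagonal: 83 + 71 + 87 + 75 + ? → (3,3) = 395 − 316 = 79.
From row 1, 395 − (127 + 51 + 95 + 83) gives (1,4) = 39.
From column 4, 395 − (39 + 71 + 55 + 107) gives (3,4) = 123.
Main diagonal: 127 + 103 + 79 + 55 + ? = 395, so (5,5) = 31.
Row 3 needs 395; the known cells sum to 328, so (3,5) = 67.
From row 5, 395 − (75 + 119 + 107 + 31) gives (5,3) = 63.

63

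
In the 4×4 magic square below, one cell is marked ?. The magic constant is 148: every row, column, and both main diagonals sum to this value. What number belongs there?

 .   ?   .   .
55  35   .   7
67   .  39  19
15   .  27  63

From row 2, 148 − (55 + 35 + 7) gives (2,3) = 51.
Using row 3: 67 + 39 + 19 + ? → (3,2) = 148 − 125 = 23.
Row 4 needs 148; the known cells sum to 105, so (4,2) = 43.
From column 1, 148 − (55 + 67 + 15) gives (1,1) = 11.
Column 2 needs 148; the known cells sum to 101, so (1,2) = 47.

47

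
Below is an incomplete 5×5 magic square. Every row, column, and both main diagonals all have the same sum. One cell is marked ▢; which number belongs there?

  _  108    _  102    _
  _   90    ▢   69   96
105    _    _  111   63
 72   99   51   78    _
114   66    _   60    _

117

Column 4 is complete and sums to 420; that is the magic constant.
Row 4: 72 + 99 + 51 + 78 + ? = 420, so (4,5) = 120.
Column 2 must total 420; the given cells sum to 363, so (3,2) = 57.
From row 3, 420 − (105 + 57 + 111 + 63) gives (3,3) = 84.
The remaining cell in anti-diagonal is (1,5) = 420 − 366 = 54.
Column 5: 54 + 96 + 63 + 120 + ? = 420, so (5,5) = 87.
Using main diagonal: 90 + 84 + 78 + 87 + ? → (1,1) = 420 − 339 = 81.
Row 1 needs 420; the known cells sum to 345, so (1,3) = 75.
Using row 5: 114 + 66 + 60 + 87 + ? → (5,3) = 420 − 327 = 93.
Column 1 must total 420; the given cells sum to 372, so (2,1) = 48.
Column 3: 75 + 84 + 51 + 93 + ? = 420, so (2,3) = 117.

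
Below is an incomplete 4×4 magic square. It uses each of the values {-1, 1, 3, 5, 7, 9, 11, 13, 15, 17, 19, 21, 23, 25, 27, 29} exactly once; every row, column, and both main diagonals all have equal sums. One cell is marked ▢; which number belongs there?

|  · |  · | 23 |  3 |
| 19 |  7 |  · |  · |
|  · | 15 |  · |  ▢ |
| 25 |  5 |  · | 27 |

The 16 entries sum to 224, so each line sums to 224/4 = 56.
Using row 4: 25 + 5 + 27 + ? → (4,3) = 56 − 57 = -1.
From column 2, 56 − (7 + 15 + 5) gives (1,2) = 29.
Anti-diagonal must total 56; the given cells sum to 43, so (2,3) = 13.
Using row 1: 29 + 23 + 3 + ? → (1,1) = 56 − 55 = 1.
Row 2 needs 56; the known cells sum to 39, so (2,4) = 17.
Column 1 must total 56; the given cells sum to 45, so (3,1) = 11.
The remaining cell in column 3 is (3,3) = 56 − 35 = 21.
Column 4 must total 56; the given cells sum to 47, so (3,4) = 9.

9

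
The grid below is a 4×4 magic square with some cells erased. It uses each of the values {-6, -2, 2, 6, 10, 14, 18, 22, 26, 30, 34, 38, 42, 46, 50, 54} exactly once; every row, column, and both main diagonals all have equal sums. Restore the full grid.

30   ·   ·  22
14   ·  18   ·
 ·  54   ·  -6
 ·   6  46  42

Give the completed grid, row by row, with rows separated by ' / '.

The 16 entries sum to 384, so each line sums to 384/4 = 96.
From row 4, 96 − (6 + 46 + 42) gives (4,1) = 2.
The remaining cell in column 1 is (3,1) = 96 − 46 = 50.
The remaining cell in column 4 is (2,4) = 96 − 58 = 38.
Row 2: 14 + 18 + 38 + ? = 96, so (2,2) = 26.
Row 3 needs 96; the known cells sum to 98, so (3,3) = -2.
Column 2: 26 + 54 + 6 + ? = 96, so (1,2) = 10.
Column 3 needs 96; the known cells sum to 62, so (1,3) = 34.

30 10 34 22 / 14 26 18 38 / 50 54 -2 -6 / 2 6 46 42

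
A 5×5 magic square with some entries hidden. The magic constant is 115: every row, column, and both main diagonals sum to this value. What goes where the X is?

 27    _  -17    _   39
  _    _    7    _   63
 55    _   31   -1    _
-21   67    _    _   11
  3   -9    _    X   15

Using column 1: 27 + 55 + (-21) + 3 + ? → (2,1) = 115 − 64 = 51.
Using column 5: 39 + 63 + 11 + 15 + ? → (3,5) = 115 − 128 = -13.
Anti-diagonal: 39 + 31 + 67 + 3 + ? = 115, so (2,4) = -25.
Row 2 must total 115; the given cells sum to 96, so (2,2) = 19.
The remaining cell in row 3 is (3,2) = 115 − 72 = 43.
Column 2 needs 115; the known cells sum to 120, so (1,2) = -5.
The remaining cell in main diagonal is (4,4) = 115 − 92 = 23.
Using row 1: 27 + (-5) + (-17) + 39 + ? → (1,4) = 115 − 44 = 71.
Row 4 needs 115; the known cells sum to 80, so (4,3) = 35.
From column 3, 115 − (-17 + 7 + 31 + 35) gives (5,3) = 59.
Column 4 needs 115; the known cells sum to 68, so (5,4) = 47.

47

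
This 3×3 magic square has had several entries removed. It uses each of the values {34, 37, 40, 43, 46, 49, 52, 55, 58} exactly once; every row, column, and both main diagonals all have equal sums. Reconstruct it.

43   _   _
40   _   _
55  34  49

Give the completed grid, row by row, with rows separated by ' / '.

The 9 entries sum to 414, so each line sums to 414/3 = 138.
Using main diagonal: 43 + 49 + ? → (2,2) = 138 − 92 = 46.
Anti-diagonal: 46 + 55 + ? = 138, so (1,3) = 37.
Using row 1: 43 + 37 + ? → (1,2) = 138 − 80 = 58.
Row 2: 40 + 46 + ? = 138, so (2,3) = 52.

43 58 37 / 40 46 52 / 55 34 49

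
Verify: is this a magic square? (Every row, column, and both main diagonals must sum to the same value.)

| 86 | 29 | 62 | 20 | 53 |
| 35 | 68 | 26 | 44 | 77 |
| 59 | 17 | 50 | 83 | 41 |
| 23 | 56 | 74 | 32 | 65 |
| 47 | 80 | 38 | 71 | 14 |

Row 1: 86 + 29 + 62 + 20 + 53 = 250.
Row 2: 35 + 68 + 26 + 44 + 77 = 250.
Row 3: 59 + 17 + 50 + 83 + 41 = 250.
Row 4: 23 + 56 + 74 + 32 + 65 = 250.
Row 5: 47 + 80 + 38 + 71 + 14 = 250.
Column 1: 86 + 35 + 59 + 23 + 47 = 250.
Column 2: 29 + 68 + 17 + 56 + 80 = 250.
Column 3: 62 + 26 + 50 + 74 + 38 = 250.
Column 4: 20 + 44 + 83 + 32 + 71 = 250.
Column 5: 53 + 77 + 41 + 65 + 14 = 250.
Main diagonal: 86 + 68 + 50 + 32 + 14 = 250.
Anti-diagonal: 53 + 44 + 50 + 56 + 47 = 250.
All lines sum to 250.

Yes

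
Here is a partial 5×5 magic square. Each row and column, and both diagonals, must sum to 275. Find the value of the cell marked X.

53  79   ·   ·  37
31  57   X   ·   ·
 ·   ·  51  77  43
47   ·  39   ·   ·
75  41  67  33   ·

Row 5: 75 + 41 + 67 + 33 + ? = 275, so (5,5) = 59.
Column 1 must total 275; the given cells sum to 206, so (3,1) = 69.
Main diagonal needs 275; the known cells sum to 220, so (4,4) = 55.
The remaining cell in row 3 is (3,2) = 275 − 240 = 35.
The remaining cell in column 2 is (4,2) = 275 − 212 = 63.
Using anti-diagonal: 37 + 51 + 63 + 75 + ? → (2,4) = 275 − 226 = 49.
From row 4, 275 − (47 + 63 + 39 + 55) gives (4,5) = 71.
From column 4, 275 − (49 + 77 + 55 + 33) gives (1,4) = 61.
Column 5 needs 275; the known cells sum to 210, so (2,5) = 65.
Row 1 must total 275; the given cells sum to 230, so (1,3) = 45.
Row 2 must total 275; the given cells sum to 202, so (2,3) = 73.

73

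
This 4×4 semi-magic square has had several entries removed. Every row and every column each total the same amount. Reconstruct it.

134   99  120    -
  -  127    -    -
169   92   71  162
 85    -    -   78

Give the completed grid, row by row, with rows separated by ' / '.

Row 3 is already complete: 169 + 92 + 71 + 162 = 494, so that is the magic constant.
Row 1 needs 494; the known cells sum to 353, so (1,4) = 141.
Column 1: 134 + 169 + 85 + ? = 494, so (2,1) = 106.
Column 2 must total 494; the given cells sum to 318, so (4,2) = 176.
From column 4, 494 − (141 + 162 + 78) gives (2,4) = 113.
Row 2 must total 494; the given cells sum to 346, so (2,3) = 148.
Using row 4: 85 + 176 + 78 + ? → (4,3) = 494 − 339 = 155.

134 99 120 141 / 106 127 148 113 / 169 92 71 162 / 85 176 155 78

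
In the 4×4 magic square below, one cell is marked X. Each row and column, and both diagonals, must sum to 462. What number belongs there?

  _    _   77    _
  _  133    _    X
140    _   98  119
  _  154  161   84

The remaining cell in row 3 is (3,2) = 462 − 357 = 105.
From row 4, 462 − (154 + 161 + 84) gives (4,1) = 63.
From column 2, 462 − (133 + 105 + 154) gives (1,2) = 70.
The remaining cell in column 3 is (2,3) = 462 − 336 = 126.
Main diagonal: 133 + 98 + 84 + ? = 462, so (1,1) = 147.
From anti-diagonal, 462 − (126 + 105 + 63) gives (1,4) = 168.
Column 1: 147 + 140 + 63 + ? = 462, so (2,1) = 112.
Column 4 needs 462; the known cells sum to 371, so (2,4) = 91.

91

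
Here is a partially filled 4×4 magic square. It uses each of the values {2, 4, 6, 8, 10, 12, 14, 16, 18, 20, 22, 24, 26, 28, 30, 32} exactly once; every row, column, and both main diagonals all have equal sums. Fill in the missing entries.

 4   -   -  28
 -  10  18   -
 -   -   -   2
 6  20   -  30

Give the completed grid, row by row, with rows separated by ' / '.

The 16 entries sum to 272, so each line sums to 272/4 = 68.
Row 4 needs 68; the known cells sum to 56, so (4,3) = 12.
Column 4 needs 68; the known cells sum to 60, so (2,4) = 8.
From main diagonal, 68 − (4 + 10 + 30) gives (3,3) = 24.
The remaining cell in anti-diagonal is (3,2) = 68 − 52 = 16.
Row 2: 10 + 18 + 8 + ? = 68, so (2,1) = 32.
Row 3 must total 68; the given cells sum to 42, so (3,1) = 26.
Column 2 must total 68; the given cells sum to 46, so (1,2) = 22.
Column 3: 18 + 24 + 12 + ? = 68, so (1,3) = 14.

4 22 14 28 / 32 10 18 8 / 26 16 24 2 / 6 20 12 30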